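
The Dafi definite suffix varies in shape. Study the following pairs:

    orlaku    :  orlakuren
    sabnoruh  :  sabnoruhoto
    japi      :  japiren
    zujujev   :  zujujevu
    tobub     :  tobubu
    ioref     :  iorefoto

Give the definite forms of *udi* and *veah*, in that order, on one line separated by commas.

The pattern is voicing of the final sound: -oto when the stem ends in a voiceless consonant (*sabnoruh*, *ioref*); -u when the stem ends in a voiced consonant (*zujujev*, *tobub*); -ren when the stem ends in a vowel (*orlaku*, *japi*).
The final sound of *udi* is /i/, which is a vowel, so the suffix is -ren, giving *udiren*.
The final sound of *veah* is /h/, which is a voiceless consonant, so the suffix is -oto, giving *veahoto*.

udiren, veahoto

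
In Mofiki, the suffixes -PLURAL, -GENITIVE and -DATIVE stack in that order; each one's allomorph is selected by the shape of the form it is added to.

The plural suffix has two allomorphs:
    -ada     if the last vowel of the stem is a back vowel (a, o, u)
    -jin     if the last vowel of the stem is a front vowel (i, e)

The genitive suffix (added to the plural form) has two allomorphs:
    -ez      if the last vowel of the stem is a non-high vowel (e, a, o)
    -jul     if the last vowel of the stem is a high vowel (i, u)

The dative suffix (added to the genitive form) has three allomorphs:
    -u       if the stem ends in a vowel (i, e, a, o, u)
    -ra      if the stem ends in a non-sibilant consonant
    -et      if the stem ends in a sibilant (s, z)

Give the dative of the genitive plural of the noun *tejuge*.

The last vowel of *tejuge* is /e/, which is a front vowel, so the plural suffix is -jin, giving *tejugejin*.
The plural form *tejugejin*: last vowel = /i/, a high vowel → -jul → *tejugejinjul*.
The genitive form *tejugejinjul* — final sound /l/ (a non-sibilant consonant) → -ra → *tejugejinjulra*.

tejugejinjulra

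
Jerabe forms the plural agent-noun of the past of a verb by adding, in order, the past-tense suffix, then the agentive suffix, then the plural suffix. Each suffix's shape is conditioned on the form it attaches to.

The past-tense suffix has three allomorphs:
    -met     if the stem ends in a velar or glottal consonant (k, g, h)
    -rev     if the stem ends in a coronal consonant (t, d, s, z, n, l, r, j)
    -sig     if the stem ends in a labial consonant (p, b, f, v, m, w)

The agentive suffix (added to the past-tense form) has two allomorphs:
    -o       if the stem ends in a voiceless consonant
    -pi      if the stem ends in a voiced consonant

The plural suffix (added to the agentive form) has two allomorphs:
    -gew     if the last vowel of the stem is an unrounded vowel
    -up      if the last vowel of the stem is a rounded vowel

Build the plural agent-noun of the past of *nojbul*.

nojbulrevpigew

Since the final consonant of *nojbul* is /l/ (coronal), it takes -rev, giving *nojbulrev*.
The past-tense form *nojbulrev* — final consonant /v/ (voiced) → -pi → *nojbulrevpi*.
The agentive form *nojbulrevpi*: last vowel = /i/, an unrounded vowel → -gew → *nojbulrevpigew*.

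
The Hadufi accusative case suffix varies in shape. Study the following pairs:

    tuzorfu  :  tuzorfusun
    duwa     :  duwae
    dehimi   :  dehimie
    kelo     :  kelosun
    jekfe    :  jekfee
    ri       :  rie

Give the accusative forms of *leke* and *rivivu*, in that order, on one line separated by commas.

The suffix is conditioned by the last vowel: -sun when the last vowel of the stem is a rounded vowel (*tuzorfu*, *kelo*); -e when the last vowel of the stem is an unrounded vowel (*duwa*, *dehimi*, *jekfe*, *ri*).
*leke* — last vowel /e/ (an unrounded vowel) → -e → *lekee*.
*rivivu*: last vowel = /u/, a rounded vowel → -sun → *rivivusun*.

lekee, rivivusun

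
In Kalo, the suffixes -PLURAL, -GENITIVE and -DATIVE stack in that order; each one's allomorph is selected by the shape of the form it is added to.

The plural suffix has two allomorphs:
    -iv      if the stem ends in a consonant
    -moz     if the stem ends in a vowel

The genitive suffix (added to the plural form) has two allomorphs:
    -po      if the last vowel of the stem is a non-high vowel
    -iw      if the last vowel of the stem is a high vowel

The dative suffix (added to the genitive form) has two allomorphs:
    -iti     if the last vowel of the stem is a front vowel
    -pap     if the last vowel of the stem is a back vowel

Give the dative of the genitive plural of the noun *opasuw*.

The final sound of *opasuw* is /w/, which is a consonant, so the plural suffix is -iv, giving *opasuwiv*.
Since the last vowel of the plural form *opasuwiv* is /i/ (a high vowel), it takes -iw, giving *opasuwiviw*.
The last vowel of the genitive form *opasuwiviw* is /i/, which is a front vowel, so the dative suffix is -iti, giving *opasuwiviwiti*.

opasuwiviwiti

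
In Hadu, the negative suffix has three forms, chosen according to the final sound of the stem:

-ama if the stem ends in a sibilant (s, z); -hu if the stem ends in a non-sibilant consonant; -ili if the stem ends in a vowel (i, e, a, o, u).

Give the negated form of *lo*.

Since the final sound of *lo* is /o/ (a vowel), it takes -ili, giving *loili*.

loili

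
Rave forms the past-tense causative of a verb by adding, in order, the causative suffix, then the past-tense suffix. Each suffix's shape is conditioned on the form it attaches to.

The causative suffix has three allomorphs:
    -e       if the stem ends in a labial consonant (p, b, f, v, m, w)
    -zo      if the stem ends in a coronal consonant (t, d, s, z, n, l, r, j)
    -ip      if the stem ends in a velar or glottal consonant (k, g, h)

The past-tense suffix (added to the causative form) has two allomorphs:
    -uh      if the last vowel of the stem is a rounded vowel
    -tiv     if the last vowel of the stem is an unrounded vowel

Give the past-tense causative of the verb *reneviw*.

reneviwetiv

*reneviw*: final consonant = /w/, labial → -e → *reneviwe*.
The causative form *reneviwe*: last vowel = /e/, an unrounded vowel → -tiv → *reneviwetiv*.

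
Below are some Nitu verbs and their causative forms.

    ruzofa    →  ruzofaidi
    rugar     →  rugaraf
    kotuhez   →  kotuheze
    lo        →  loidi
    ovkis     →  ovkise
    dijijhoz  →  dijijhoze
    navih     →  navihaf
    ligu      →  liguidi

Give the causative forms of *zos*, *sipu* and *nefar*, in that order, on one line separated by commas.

Looking at the final sound of each stem: -e when the stem ends in a sibilant (*kotuhez*, *ovkis*, *dijijhoz*); -af when the stem ends in a non-sibilant consonant (*rugar*, *navih*); -idi when the stem ends in a vowel (*ruzofa*, *lo*, *ligu*).
The final sound of *zos* is /s/, which is a sibilant, so the suffix is -e, giving *zose*.
Since the final sound of *sipu* is /u/ (a vowel), it takes -idi, giving *sipuidi*.
The final sound of *nefar* is /r/, which is a non-sibilant consonant, so the suffix is -af, giving *nefaraf*.

zose, sipuidi, nefaraf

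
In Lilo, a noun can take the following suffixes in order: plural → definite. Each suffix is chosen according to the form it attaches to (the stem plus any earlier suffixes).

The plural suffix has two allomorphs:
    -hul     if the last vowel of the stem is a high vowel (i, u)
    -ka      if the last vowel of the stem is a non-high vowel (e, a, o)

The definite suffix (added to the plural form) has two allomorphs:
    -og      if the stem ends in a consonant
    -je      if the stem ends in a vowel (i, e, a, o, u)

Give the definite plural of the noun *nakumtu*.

nakumtuhulog

*nakumtu* — last vowel /u/ (a high vowel) → -hul → *nakumtuhul*.
The plural form *nakumtuhul* — final sound /l/ (a consonant) → -og → *nakumtuhulog*.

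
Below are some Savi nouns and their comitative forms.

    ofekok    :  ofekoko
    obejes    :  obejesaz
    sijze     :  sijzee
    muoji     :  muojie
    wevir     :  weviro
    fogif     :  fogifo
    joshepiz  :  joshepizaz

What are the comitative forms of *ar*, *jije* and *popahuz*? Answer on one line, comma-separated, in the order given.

aro, jijee, popahuzaz

Looking at the final sound of each stem: -az when the stem ends in a sibilant (*obejes*, *joshepiz*); -o when the stem ends in a non-sibilant consonant (*ofekok*, *wevir*, *fogif*); -e when the stem ends in a vowel (*sijze*, *muoji*).
The final sound of *ar* is /r/, which is a non-sibilant consonant, so the suffix is -o, giving *aro*.
The final sound of *jije* is /e/, which is a vowel, so the suffix is -e, giving *jijee*.
*popahuz*: final sound = /z/, a sibilant → -az → *popahuzaz*.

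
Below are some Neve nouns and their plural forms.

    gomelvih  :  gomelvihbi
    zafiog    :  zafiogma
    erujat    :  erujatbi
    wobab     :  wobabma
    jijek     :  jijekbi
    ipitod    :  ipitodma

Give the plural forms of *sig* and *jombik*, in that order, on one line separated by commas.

Looking at the final consonant of each stem: -bi when the stem ends in a voiceless consonant (*gomelvih*, *erujat*, *jijek*); -ma when the stem ends in a voiced consonant (*zafiog*, *wobab*, *ipitod*).
The final consonant of *sig* is /g/, which is voiced, so the suffix is -ma, giving *sigma*.
Since the final consonant of *jombik* is /k/ (voiceless), it takes -bi, giving *jombikbi*.

sigma, jombikbi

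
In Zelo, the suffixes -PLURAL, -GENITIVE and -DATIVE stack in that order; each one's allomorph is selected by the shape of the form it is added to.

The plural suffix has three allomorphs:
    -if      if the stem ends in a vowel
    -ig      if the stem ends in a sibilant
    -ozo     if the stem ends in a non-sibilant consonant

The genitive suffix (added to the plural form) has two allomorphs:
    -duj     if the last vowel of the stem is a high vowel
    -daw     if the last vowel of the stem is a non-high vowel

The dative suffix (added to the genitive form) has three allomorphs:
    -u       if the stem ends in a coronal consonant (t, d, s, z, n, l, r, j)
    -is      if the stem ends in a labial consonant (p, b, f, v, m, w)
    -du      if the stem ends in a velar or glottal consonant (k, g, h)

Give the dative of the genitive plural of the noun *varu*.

The final sound of *varu* is /u/, which is a vowel, so the plural suffix is -if, giving *varuif*.
The plural form *varuif* — last vowel /i/ (a high vowel) → -duj → *varuifduj*.
The genitive form *varuifduj* — final consonant /j/ (coronal) → -u → *varuifduju*.

varuifduju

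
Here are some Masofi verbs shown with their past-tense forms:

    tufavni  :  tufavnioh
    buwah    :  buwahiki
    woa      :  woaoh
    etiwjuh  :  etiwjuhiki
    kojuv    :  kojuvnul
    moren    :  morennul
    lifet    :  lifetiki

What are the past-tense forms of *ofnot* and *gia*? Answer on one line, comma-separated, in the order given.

ofnotiki, giaoh

The pattern is voicing of the final sound: -iki when the stem ends in a voiceless consonant (*buwah*, *etiwjuh*, *lifet*); -nul when the stem ends in a voiced consonant (*kojuv*, *moren*); -oh when the stem ends in a vowel (*tufavni*, *woa*).
The final sound of *ofnot* is /t/, which is a voiceless consonant, so the suffix is -iki, giving *ofnotiki*.
*gia* — final sound /a/ (a vowel) → -oh → *giaoh*.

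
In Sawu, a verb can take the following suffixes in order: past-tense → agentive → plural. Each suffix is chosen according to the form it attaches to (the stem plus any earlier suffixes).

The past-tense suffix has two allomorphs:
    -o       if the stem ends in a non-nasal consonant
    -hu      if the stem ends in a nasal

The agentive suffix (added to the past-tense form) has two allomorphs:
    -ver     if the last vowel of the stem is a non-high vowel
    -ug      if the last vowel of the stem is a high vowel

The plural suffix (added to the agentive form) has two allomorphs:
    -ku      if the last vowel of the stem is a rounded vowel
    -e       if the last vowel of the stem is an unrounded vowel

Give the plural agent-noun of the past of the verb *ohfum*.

Since the final consonant of *ohfum* is /m/ (a nasal), it takes -hu, giving *ohfumhu*.
The last vowel of the past-tense form *ohfumhu* is /u/, which is a high vowel, so the agentive suffix is -ug, giving *ohfumhuug*.
The agentive form *ohfumhuug*: last vowel = /u/, a rounded vowel → -ku → *ohfumhuugku*.

ohfumhuugku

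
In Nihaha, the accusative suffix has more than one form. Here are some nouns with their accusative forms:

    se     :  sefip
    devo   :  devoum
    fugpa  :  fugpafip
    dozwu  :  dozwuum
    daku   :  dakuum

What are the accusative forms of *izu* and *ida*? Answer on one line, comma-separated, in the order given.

The suffix is conditioned by the last vowel: -um when the last vowel of the stem is a rounded vowel (*devo*, *dozwu*, *daku*); -fip when the last vowel of the stem is an unrounded vowel (*se*, *fugpa*).
Since the last vowel of *izu* is /u/ (a rounded vowel), it takes -um, giving *izuum*.
Since the last vowel of *ida* is /a/ (an unrounded vowel), it takes -fip, giving *idafip*.

izuum, idafip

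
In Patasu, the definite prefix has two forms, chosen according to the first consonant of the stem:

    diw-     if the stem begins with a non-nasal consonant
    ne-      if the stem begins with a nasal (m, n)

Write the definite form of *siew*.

*siew* — first consonant /s/ (non-nasal) → diw- → *diwsiew*.

diwsiew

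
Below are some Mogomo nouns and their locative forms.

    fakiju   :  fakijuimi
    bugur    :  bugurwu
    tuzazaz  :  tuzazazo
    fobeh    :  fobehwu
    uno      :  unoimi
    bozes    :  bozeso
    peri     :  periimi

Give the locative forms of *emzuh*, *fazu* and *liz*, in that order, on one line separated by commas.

emzuhwu, fazuimi, lizo

The suffix is conditioned by the final sound: -o when the stem ends in a sibilant (*tuzazaz*, *bozes*); -wu when the stem ends in a non-sibilant consonant (*bugur*, *fobeh*); -imi when the stem ends in a vowel (*fakiju*, *uno*, *peri*).
*emzuh* — final sound /h/ (a non-sibilant consonant) → -wu → *emzuhwu*.
*fazu*: final sound = /u/, a vowel → -imi → *fazuimi*.
*liz* — final sound /z/ (a sibilant) → -o → *lizo*.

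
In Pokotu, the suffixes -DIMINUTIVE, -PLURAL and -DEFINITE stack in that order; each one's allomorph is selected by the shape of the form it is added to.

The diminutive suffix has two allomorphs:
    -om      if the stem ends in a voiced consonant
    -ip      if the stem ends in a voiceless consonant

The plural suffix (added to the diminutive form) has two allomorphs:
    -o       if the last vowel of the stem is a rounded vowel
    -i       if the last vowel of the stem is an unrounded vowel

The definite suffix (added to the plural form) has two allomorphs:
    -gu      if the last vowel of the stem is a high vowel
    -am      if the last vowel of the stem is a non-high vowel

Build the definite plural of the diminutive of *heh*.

hehipigu

Since the final consonant of *heh* is /h/ (voiceless), it takes -ip, giving *hehip*.
The last vowel of the diminutive form *hehip* is /i/, which is an unrounded vowel, so the plural suffix is -i, giving *hehipi*.
The plural form *hehipi* — last vowel /i/ (a high vowel) → -gu → *hehipigu*.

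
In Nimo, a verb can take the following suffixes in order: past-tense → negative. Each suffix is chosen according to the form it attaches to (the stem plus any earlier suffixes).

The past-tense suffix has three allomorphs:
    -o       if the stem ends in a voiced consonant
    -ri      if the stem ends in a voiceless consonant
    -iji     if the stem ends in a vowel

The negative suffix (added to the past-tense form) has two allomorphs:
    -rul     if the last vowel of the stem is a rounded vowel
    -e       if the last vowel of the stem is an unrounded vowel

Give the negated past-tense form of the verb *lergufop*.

The final sound of *lergufop* is /p/, which is a voiceless consonant, so the past-tense suffix is -ri, giving *lergufopri*.
Since the last vowel of the past-tense form *lergufopri* is /i/ (an unrounded vowel), it takes -e, giving *lergufoprie*.

lergufoprie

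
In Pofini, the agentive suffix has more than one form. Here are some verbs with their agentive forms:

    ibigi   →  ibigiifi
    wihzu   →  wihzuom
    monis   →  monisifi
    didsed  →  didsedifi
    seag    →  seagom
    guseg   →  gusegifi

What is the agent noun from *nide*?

The alternation tracks the last vowel of the stem — -ifi when the last vowel of the stem is a front vowel (*ibigi*, *monis*, *didsed*, *guseg*); -om when the last vowel of the stem is a back vowel (*wihzu*, *seag*).
Since the last vowel of *nide* is /e/ (a front vowel), it takes -ifi, giving *nideifi*.

nideifi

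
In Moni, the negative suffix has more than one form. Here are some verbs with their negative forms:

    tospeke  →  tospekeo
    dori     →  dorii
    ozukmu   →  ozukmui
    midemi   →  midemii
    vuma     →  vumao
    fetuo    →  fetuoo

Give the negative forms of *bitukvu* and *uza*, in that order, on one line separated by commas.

bitukvui, uzao

The suffix is conditioned by the last vowel: -i when the last vowel of the stem is a high vowel (*dori*, *ozukmu*, *midemi*); -o when the last vowel of the stem is a non-high vowel (*tospeke*, *vuma*, *fetuo*).
The last vowel of *bitukvu* is /u/, which is a high vowel, so the suffix is -i, giving *bitukvui*.
*uza* — last vowel /a/ (a non-high vowel) → -o → *uzao*.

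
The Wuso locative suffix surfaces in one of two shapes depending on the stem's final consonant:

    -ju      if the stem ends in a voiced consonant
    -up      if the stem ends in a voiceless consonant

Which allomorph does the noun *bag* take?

-ju

The final consonant of *bag* is /g/, which is voiced, so the suffix is -ju.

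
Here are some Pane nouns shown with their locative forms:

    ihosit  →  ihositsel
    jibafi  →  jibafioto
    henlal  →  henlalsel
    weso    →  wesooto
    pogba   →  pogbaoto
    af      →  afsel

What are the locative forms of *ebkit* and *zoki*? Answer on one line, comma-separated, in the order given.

Looking at the final sound of each stem: -sel when the stem ends in a consonant (*ihosit*, *henlal*, *af*); -oto when the stem ends in a vowel (*jibafi*, *weso*, *pogba*).
*ebkit*: final sound = /t/, a consonant → -sel → *ebkitsel*.
*zoki*: final sound = /i/, a vowel → -oto → *zokioto*.

ebkitsel, zokioto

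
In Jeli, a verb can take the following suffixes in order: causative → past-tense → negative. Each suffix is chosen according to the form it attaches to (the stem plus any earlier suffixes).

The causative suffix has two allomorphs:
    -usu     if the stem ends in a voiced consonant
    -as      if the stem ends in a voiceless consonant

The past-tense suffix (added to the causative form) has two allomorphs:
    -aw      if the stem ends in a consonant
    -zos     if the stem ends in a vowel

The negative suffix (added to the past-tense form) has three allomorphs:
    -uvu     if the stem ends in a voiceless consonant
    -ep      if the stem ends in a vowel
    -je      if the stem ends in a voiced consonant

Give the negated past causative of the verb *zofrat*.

*zofrat* — final consonant /t/ (voiceless) → -as → *zofratas*.
The causative form *zofratas* — final sound /s/ (a consonant) → -aw → *zofratasaw*.
Since the final sound of the past-tense form *zofratasaw* is /w/ (a voiced consonant), it takes -je, giving *zofratasawje*.

zofratasawje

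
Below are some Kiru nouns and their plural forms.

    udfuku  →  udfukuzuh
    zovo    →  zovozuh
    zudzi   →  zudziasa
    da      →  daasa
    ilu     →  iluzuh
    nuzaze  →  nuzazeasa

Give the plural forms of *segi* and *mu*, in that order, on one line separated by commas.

segiasa, muzuh

The alternation tracks the last vowel of the stem — -zuh when the last vowel of the stem is a rounded vowel (*udfuku*, *zovo*, *ilu*); -asa when the last vowel of the stem is an unrounded vowel (*zudzi*, *da*, *nuzaze*).
*segi* — last vowel /i/ (an unrounded vowel) → -asa → *segiasa*.
The last vowel of *mu* is /u/, which is a rounded vowel, so the suffix is -zuh, giving *muzuh*.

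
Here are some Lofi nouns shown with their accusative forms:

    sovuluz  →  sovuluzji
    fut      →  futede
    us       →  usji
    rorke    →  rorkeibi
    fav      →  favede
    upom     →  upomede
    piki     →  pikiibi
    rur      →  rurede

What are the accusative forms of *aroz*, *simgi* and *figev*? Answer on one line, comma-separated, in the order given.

arozji, simgiibi, figevede

The suffix is conditioned by the final sound: -ji when the stem ends in a sibilant (*sovuluz*, *us*); -ede when the stem ends in a non-sibilant consonant (*fut*, *fav*, *upom*, *rur*); -ibi when the stem ends in a vowel (*rorke*, *piki*).
*aroz*: final sound = /z/, a sibilant → -ji → *arozji*.
*simgi*: final sound = /i/, a vowel → -ibi → *simgiibi*.
*figev*: final sound = /v/, a non-sibilant consonant → -ede → *figevede*.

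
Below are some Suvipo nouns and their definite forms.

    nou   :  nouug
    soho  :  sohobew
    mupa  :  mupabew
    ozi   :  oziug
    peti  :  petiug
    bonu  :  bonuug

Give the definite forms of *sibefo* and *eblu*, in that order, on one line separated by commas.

sibefobew, ebluug

The pattern is height harmony: -ug when the last vowel of the stem is a high vowel (*nou*, *ozi*, *peti*, *bonu*); -bew when the last vowel of the stem is a non-high vowel (*soho*, *mupa*).
The last vowel of *sibefo* is /o/, which is a non-high vowel, so the suffix is -bew, giving *sibefobew*.
Since the last vowel of *eblu* is /u/ (a high vowel), it takes -ug, giving *ebluug*.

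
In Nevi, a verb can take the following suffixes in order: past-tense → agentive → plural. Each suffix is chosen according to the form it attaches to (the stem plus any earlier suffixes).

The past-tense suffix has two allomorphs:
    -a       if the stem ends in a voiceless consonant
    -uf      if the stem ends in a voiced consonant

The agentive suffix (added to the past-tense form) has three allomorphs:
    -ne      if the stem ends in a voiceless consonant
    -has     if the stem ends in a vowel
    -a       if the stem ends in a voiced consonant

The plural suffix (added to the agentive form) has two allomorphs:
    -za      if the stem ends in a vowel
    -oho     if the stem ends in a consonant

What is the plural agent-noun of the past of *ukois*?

ukoisahasoho

Since the final consonant of *ukois* is /s/ (voiceless), it takes -a, giving *ukoisa*.
The past-tense form *ukoisa*: final sound = /a/, a vowel → -has → *ukoisahas*.
The agentive form *ukoisahas* — final sound /s/ (a consonant) → -oho → *ukoisahasoho*.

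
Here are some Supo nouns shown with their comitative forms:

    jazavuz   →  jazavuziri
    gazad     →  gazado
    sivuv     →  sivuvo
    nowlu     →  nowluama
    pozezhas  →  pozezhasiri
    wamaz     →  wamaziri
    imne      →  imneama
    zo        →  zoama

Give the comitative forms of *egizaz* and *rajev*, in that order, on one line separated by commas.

The suffix is conditioned by the final sound: -iri when the stem ends in a sibilant (*jazavuz*, *pozezhas*, *wamaz*); -o when the stem ends in a non-sibilant consonant (*gazad*, *sivuv*); -ama when the stem ends in a vowel (*nowlu*, *imne*, *zo*).
The final sound of *egizaz* is /z/, which is a sibilant, so the suffix is -iri, giving *egizaziri*.
*rajev*: final sound = /v/, a non-sibilant consonant → -o → *rajevo*.

egizaziri, rajevo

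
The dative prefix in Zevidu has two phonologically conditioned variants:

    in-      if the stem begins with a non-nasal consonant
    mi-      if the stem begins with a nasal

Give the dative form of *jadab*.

injadab

*jadab* — first consonant /j/ (non-nasal) → in- → *injadab*.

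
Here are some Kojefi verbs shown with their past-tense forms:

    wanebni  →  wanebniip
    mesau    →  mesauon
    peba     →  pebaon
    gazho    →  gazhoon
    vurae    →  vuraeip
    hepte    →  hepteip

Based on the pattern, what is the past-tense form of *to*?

toon

The suffix is conditioned by the last vowel: -ip when the last vowel of the stem is a front vowel (*wanebni*, *vurae*, *hepte*); -on when the last vowel of the stem is a back vowel (*mesau*, *peba*, *gazho*).
Since the last vowel of *to* is /o/ (a back vowel), it takes -on, giving *toon*.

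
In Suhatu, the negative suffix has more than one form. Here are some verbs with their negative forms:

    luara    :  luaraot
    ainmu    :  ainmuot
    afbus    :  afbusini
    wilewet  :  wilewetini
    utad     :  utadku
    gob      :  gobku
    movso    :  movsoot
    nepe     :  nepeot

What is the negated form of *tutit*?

Looking at the final sound of each stem: -ini when the stem ends in a voiceless consonant (*afbus*, *wilewet*); -ku when the stem ends in a voiced consonant (*utad*, *gob*); -ot when the stem ends in a vowel (*luara*, *ainmu*, *movso*, *nepe*).
The final sound of *tutit* is /t/, which is a voiceless consonant, so the suffix is -ini, giving *tutitini*.

tutitini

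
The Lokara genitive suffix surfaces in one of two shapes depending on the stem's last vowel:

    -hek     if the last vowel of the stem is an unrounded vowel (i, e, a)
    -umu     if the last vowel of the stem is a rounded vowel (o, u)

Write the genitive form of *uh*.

uhumu

*uh* — last vowel /u/ (a rounded vowel) → -umu → *uhumu*.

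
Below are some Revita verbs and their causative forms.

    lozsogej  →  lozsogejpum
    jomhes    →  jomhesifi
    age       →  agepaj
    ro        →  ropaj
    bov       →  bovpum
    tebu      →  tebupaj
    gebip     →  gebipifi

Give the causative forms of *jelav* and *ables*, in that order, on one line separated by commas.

jelavpum, ablesifi

The suffix is conditioned by the final sound: -ifi when the stem ends in a voiceless consonant (*jomhes*, *gebip*); -pum when the stem ends in a voiced consonant (*lozsogej*, *bov*); -paj when the stem ends in a vowel (*age*, *ro*, *tebu*).
Since the final sound of *jelav* is /v/ (a voiced consonant), it takes -pum, giving *jelavpum*.
*ables*: final sound = /s/, a voiceless consonant → -ifi → *ablesifi*.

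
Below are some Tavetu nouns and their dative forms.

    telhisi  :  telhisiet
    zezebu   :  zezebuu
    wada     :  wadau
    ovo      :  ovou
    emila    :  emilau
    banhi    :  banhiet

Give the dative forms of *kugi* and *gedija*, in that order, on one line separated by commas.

kugiet, gedijau

The suffix is conditioned by the last vowel: -et when the last vowel of the stem is a front vowel (*telhisi*, *banhi*); -u when the last vowel of the stem is a back vowel (*zezebu*, *wada*, *ovo*, *emila*).
Since the last vowel of *kugi* is /i/ (a front vowel), it takes -et, giving *kugiet*.
*gedija*: last vowel = /a/, a back vowel → -u → *gedijau*.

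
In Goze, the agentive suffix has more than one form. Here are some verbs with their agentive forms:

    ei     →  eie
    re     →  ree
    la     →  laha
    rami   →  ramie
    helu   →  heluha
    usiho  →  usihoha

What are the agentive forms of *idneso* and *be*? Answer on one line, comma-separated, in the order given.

Looking at the last vowel of each stem: -e when the last vowel of the stem is a front vowel (*ei*, *re*, *rami*); -ha when the last vowel of the stem is a back vowel (*la*, *helu*, *usiho*).
*idneso* — last vowel /o/ (a back vowel) → -ha → *idnesoha*.
The last vowel of *be* is /e/, which is a front vowel, so the suffix is -e, giving *bee*.

idnesoha, bee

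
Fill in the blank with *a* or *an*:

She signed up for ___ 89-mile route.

The indefinite article is chosen by the initial *sound* of the following word, not its spelling.
The number *89* is spoken "eighty-…", beginning with /ˈeɪti/ — a vowel sound.
So the article is *an*: She signed up for an 89-mile route.

an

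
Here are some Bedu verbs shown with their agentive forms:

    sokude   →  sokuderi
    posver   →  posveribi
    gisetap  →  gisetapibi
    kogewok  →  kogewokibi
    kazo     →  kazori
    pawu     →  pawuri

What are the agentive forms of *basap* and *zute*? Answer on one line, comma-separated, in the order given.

The alternation tracks the final sound of the stem — -ibi when the stem ends in a consonant (*posver*, *gisetap*, *kogewok*); -ri when the stem ends in a vowel (*sokude*, *kazo*, *pawu*).
*basap* — final sound /p/ (a consonant) → -ibi → *basapibi*.
*zute*: final sound = /e/, a vowel → -ri → *zuteri*.

basapibi, zuteri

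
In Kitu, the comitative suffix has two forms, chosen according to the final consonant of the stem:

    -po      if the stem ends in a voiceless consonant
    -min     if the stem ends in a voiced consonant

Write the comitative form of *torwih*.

The final consonant of *torwih* is /h/, which is voiceless, so the suffix is -po, giving *torwihpo*.

torwihpo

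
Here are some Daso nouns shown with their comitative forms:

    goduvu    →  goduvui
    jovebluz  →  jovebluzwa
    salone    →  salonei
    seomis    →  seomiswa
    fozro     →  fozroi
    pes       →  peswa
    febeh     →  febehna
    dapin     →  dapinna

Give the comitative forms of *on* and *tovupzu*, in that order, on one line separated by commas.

onna, tovupzui

The suffix is conditioned by the final sound: -wa when the stem ends in a sibilant (*jovebluz*, *seomis*, *pes*); -na when the stem ends in a non-sibilant consonant (*febeh*, *dapin*); -i when the stem ends in a vowel (*goduvu*, *salone*, *fozro*).
*on*: final sound = /n/, a non-sibilant consonant → -na → *onna*.
Since the final sound of *tovupzu* is /u/ (a vowel), it takes -i, giving *tovupzui*.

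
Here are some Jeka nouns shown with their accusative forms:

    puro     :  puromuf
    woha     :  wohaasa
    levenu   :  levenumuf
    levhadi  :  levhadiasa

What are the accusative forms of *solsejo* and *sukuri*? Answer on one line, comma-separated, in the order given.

solsejomuf, sukuriasa

The suffix is conditioned by the last vowel: -muf when the last vowel of the stem is a rounded vowel (*puro*, *levenu*); -asa when the last vowel of the stem is an unrounded vowel (*woha*, *levhadi*).
*solsejo* — last vowel /o/ (a rounded vowel) → -muf → *solsejomuf*.
*sukuri*: last vowel = /i/, an unrounded vowel → -asa → *sukuriasa*.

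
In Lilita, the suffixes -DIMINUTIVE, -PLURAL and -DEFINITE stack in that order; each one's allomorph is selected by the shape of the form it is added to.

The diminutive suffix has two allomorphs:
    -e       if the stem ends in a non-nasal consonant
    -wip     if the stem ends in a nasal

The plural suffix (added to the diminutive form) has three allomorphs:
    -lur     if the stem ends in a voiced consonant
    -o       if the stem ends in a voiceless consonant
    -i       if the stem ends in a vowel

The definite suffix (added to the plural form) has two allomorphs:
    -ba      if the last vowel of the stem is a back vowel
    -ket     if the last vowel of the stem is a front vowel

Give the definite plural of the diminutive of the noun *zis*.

The final consonant of *zis* is /s/, which is non-nasal, so the diminutive suffix is -e, giving *zise*.
The diminutive form *zise*: final sound = /e/, a vowel → -i → *zisei*.
The plural form *zisei*: last vowel = /i/, a front vowel → -ket → *ziseiket*.

ziseiket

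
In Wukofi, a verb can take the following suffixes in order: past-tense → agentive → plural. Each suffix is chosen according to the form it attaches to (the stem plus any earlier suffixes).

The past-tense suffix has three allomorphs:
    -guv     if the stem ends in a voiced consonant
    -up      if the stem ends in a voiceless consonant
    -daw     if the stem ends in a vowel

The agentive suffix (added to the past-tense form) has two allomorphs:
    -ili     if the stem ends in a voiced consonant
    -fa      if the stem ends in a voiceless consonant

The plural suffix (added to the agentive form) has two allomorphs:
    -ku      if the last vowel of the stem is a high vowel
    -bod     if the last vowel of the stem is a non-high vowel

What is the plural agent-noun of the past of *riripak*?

*riripak* — final sound /k/ (a voiceless consonant) → -up → *riripakup*.
Since the final consonant of the past-tense form *riripakup* is /p/ (voiceless), it takes -fa, giving *riripakupfa*.
Since the last vowel of the agentive form *riripakupfa* is /a/ (a non-high vowel), it takes -bod, giving *riripakupfabod*.

riripakupfabod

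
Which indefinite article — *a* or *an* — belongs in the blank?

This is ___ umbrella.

The indefinite article is chosen by the initial *sound* of the following word, not its spelling.
*umbrella* begins with the sound /ʌ/ (u pronounced /ʌ/) — a vowel sound.
So the article is *an*: This is an umbrella.

an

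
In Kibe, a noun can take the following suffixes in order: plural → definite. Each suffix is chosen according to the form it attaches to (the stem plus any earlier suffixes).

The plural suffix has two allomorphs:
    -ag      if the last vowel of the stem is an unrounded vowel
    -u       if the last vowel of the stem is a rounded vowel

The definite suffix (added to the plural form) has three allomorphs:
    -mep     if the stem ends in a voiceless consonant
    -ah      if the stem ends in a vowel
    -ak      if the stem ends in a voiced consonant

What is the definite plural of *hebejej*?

*hebejej* — last vowel /e/ (an unrounded vowel) → -ag → *hebejejag*.
The plural form *hebejejag*: final sound = /g/, a voiced consonant → -ak → *hebejejagak*.

hebejejagak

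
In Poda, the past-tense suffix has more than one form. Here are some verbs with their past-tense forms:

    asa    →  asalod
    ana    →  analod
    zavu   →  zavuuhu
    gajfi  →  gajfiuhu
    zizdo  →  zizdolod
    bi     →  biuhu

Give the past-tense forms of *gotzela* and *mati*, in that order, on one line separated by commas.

The pattern is height harmony: -uhu when the last vowel of the stem is a high vowel (*zavu*, *gajfi*, *bi*); -lod when the last vowel of the stem is a non-high vowel (*asa*, *ana*, *zizdo*).
*gotzela*: last vowel = /a/, a non-high vowel → -lod → *gotzelalod*.
Since the last vowel of *mati* is /i/ (a high vowel), it takes -uhu, giving *matiuhu*.

gotzelalod, matiuhu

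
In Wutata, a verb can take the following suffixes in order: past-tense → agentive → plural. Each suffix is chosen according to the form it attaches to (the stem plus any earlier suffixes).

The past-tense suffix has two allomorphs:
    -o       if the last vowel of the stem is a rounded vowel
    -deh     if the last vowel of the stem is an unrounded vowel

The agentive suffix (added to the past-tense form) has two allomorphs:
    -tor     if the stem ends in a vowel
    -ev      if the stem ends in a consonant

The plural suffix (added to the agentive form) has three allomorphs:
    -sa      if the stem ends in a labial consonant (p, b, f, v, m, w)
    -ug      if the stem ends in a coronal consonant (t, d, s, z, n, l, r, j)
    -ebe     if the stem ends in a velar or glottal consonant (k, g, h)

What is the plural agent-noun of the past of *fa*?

fadehevsa

*fa* — last vowel /a/ (an unrounded vowel) → -deh → *fadeh*.
Since the final sound of the past-tense form *fadeh* is /h/ (a consonant), it takes -ev, giving *fadehev*.
The agentive form *fadehev* — final consonant /v/ (labial) → -sa → *fadehevsa*.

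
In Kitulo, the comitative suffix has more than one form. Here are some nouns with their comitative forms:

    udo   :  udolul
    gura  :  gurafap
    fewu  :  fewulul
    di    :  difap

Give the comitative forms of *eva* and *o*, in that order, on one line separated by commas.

evafap, olul

The pattern is rounding harmony: -lul when the last vowel of the stem is a rounded vowel (*udo*, *fewu*); -fap when the last vowel of the stem is an unrounded vowel (*gura*, *di*).
*eva* — last vowel /a/ (an unrounded vowel) → -fap → *evafap*.
Since the last vowel of *o* is /o/ (a rounded vowel), it takes -lul, giving *olul*.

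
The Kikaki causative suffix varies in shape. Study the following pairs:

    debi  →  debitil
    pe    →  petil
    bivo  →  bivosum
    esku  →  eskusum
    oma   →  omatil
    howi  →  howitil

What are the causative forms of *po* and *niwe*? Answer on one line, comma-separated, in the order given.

posum, niwetil

The pattern is rounding harmony: -sum when the last vowel of the stem is a rounded vowel (*bivo*, *esku*); -til when the last vowel of the stem is an unrounded vowel (*debi*, *pe*, *oma*, *howi*).
*po*: last vowel = /o/, a rounded vowel → -sum → *posum*.
*niwe* — last vowel /e/ (an unrounded vowel) → -til → *niwetil*.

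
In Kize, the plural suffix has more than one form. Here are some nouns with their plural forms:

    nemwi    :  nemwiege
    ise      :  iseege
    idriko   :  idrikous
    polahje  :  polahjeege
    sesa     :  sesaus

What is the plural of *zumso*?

zumsous

The alternation tracks the last vowel of the stem — -ege when the last vowel of the stem is a front vowel (*nemwi*, *ise*, *polahje*); -us when the last vowel of the stem is a back vowel (*idriko*, *sesa*).
*zumso*: last vowel = /o/, a back vowel → -us → *zumsous*.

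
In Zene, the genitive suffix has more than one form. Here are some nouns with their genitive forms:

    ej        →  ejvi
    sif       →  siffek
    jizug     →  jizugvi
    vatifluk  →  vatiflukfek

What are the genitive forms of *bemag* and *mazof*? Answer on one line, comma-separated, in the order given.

The suffix is conditioned by the final consonant: -fek when the stem ends in a voiceless consonant (*sif*, *vatifluk*); -vi when the stem ends in a voiced consonant (*ej*, *jizug*).
*bemag*: final consonant = /g/, voiced → -vi → *bemagvi*.
The final consonant of *mazof* is /f/, which is voiceless, so the suffix is -fek, giving *mazoffek*.

bemagvi, mazoffek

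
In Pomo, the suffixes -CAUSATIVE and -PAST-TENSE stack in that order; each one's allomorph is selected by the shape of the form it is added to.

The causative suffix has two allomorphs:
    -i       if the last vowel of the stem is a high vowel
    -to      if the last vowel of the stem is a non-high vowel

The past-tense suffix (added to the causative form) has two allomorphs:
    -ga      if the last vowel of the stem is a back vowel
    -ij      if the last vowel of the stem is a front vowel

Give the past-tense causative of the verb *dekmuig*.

dekmuigiij

Since the last vowel of *dekmuig* is /i/ (a high vowel), it takes -i, giving *dekmuigi*.
Since the last vowel of the causative form *dekmuigi* is /i/ (a front vowel), it takes -ij, giving *dekmuigiij*.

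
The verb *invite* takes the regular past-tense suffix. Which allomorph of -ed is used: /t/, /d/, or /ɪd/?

The stem *invite* ends in /t/ or /d/.
The -ed suffix is realized as /ɪd/ after /t, d/; as /t/ after other voiceless consonants; and as /d/ after other voiced sounds.
So -ed on *invite* is pronounced /ɪd/.

/ɪd/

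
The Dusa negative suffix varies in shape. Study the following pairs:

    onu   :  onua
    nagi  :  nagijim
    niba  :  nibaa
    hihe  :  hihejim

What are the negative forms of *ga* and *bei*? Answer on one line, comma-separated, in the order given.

The suffix is conditioned by the last vowel: -jim when the last vowel of the stem is a front vowel (*nagi*, *hihe*); -a when the last vowel of the stem is a back vowel (*onu*, *niba*).
Since the last vowel of *ga* is /a/ (a back vowel), it takes -a, giving *gaa*.
Since the last vowel of *bei* is /i/ (a front vowel), it takes -jim, giving *beijim*.

gaa, beijim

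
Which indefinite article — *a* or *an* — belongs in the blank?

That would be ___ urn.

an

The indefinite article is chosen by the initial *sound* of the following word, not its spelling.
*urn* begins with the sound /ɜr/ (u pronounced /ɜr/) — a vowel sound.
So the article is *an*: That would be an urn.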